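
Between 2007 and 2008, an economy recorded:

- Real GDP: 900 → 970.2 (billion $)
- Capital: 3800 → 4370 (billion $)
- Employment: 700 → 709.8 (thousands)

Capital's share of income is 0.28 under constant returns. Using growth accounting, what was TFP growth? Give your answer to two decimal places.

Real GDP growth = (970.2 − 900) / 900 = 7.8%.
Capital growth = (4370 − 3800) / 3800 = 15%.
Employment growth = (709.8 − 700) / 700 = 1.4%.
Labor's share = 1 − 0.28 = 0.72.
Capital: 0.28 × 15 = 4.2 pp.
Employment: 0.72 × 1.4 = 1.008 pp.
TFP growth = 7.8 − 5.208 = 2.592%.

TFP grew 2.59%.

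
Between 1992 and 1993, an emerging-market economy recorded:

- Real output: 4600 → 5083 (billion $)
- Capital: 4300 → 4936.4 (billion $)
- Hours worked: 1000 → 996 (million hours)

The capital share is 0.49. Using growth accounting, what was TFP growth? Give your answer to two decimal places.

3.45%

Real output growth = (5083 − 4600) / 4600 = 10.5%.
Capital growth = (4936.4 − 4300) / 4300 = 14.8%.
Hours worked growth = (996 − 1000) / 1000 = -0.4%.
Labor's share = 1 − 0.49 = 0.51.
Capital: 0.49 × 14.8 = 7.252 pp.
Hours worked: 0.51 × (-0.4) = -0.204 pp.
TFP growth = 10.5 − 7.048 = 3.452%.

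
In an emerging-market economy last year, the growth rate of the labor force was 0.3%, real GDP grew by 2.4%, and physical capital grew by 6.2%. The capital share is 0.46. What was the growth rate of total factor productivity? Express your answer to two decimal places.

-0.61%

Labor's share = 1 − 0.46 = 0.54.
Physical capital: 0.46 × 6.2 = 2.852 pp.
The labor force: 0.54 × 0.3 = 0.162 pp.
TFP growth = 2.4 − 3.014 = -0.614%.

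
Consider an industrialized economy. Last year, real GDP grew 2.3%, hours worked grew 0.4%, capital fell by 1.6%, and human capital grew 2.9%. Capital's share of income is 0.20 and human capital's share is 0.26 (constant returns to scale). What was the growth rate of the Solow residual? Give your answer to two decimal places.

1.65%

Labor's share = 1 − 0.2 − 0.26 = 0.54.
Capital: 0.2 × (-1.6) = -0.32 pp.
Human capital: 0.26 × 2.9 = 0.754 pp.
Hours worked: 0.54 × 0.4 = 0.216 pp.
TFP growth = 2.3 − 0.65 = 1.65%.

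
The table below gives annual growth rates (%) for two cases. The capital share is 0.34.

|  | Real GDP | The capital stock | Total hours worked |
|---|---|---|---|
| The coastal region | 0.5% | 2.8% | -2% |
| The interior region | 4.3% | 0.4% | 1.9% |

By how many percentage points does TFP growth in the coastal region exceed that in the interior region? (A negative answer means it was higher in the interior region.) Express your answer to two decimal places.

Labor's share = 1 − 0.34 = 0.66.
The coastal region: TFP = 0.5 − 0.952 + 1.32 = 0.868%.
The interior region: TFP = 4.3 − 0.136 − 1.254 = 2.91%.
Difference = 0.868 − (2.91) = -2.042 pp.

-2.04 percentage points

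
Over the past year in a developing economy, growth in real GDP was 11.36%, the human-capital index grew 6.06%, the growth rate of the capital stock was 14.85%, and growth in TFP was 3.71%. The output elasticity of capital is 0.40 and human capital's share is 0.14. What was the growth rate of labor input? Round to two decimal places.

1.87%

Labor's share = 1 − 0.4 − 0.14 = 0.46.
gY = gA + 0.4×14.85 + 0.14×6.06 + 0.46×g.
0.46×g = 11.36 − 3.71 − 6.7884 = 0.8616.
g = 0.8616 / 0.46 = 1.873%.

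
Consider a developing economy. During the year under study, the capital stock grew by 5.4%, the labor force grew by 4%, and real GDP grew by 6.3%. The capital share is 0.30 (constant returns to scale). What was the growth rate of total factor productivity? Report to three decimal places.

Labor's share = 1 − 0.3 = 0.7.
The capital stock: 0.3 × 5.4 = 1.62 pp.
The labor force: 0.7 × 4 = 2.8 pp.
TFP growth = 6.3 − 4.42 = 1.88%.

1.880%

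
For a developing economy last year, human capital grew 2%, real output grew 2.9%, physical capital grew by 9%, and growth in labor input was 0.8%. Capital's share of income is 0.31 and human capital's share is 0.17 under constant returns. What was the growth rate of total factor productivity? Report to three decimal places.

-0.646%

Labor's share = 1 − 0.31 − 0.17 = 0.52.
Physical capital: 0.31 × 9 = 2.79 pp.
Human capital: 0.17 × 2 = 0.34 pp.
Labor input: 0.52 × 0.8 = 0.416 pp.
TFP growth = 2.9 − 3.546 = -0.646%.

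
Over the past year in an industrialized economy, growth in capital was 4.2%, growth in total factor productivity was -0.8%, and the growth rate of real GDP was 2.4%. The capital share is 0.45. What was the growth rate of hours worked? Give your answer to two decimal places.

2.38%

Labor's share = 1 − 0.45 = 0.55.
gY = gA + 0.45×4.2 + 0.55×g.
0.55×g = 2.4 + 0.8 − 1.89 = 1.31.
g = 1.31 / 0.55 = 2.3818%.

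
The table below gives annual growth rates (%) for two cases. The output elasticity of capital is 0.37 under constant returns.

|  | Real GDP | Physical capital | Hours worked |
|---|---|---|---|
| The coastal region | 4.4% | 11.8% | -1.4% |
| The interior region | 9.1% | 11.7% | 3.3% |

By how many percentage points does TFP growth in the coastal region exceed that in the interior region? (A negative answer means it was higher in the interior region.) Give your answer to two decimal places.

-1.78 percentage points

Labor's share = 1 − 0.37 = 0.63.
The coastal region: TFP = 4.4 − 4.366 + 0.882 = 0.916%.
The interior region: TFP = 9.1 − 4.329 − 2.079 = 2.692%.
Difference = 0.916 − (2.692) = -1.776 pp.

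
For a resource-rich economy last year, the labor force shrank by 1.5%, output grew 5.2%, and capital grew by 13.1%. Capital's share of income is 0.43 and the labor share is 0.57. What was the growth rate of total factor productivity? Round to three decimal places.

Labor's share = 1 − 0.43 = 0.57.
Capital: 0.43 × 13.1 = 5.633 pp.
The labor force: 0.57 × (-1.5) = -0.855 pp.
TFP growth = 5.2 − 4.778 = 0.422%.

Total factor productivity growth was 0.422%.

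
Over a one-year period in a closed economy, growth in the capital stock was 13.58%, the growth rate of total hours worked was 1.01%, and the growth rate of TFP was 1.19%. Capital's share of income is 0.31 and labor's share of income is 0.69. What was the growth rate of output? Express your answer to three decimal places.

Output grew 6.097%.

Labor's share = 1 − 0.31 = 0.69.
The capital stock: 0.31 × 13.58 = 4.2098 pp.
Total hours worked: 0.69 × 1.01 = 0.6969 pp.
Output growth = 1.19 + 4.9067 = 6.0967%.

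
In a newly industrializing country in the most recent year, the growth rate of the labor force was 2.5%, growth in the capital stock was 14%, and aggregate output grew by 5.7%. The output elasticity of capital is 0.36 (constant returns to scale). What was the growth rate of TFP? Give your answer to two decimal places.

Labor's share = 1 − 0.36 = 0.64.
The capital stock: 0.36 × 14 = 5.04 pp.
The labor force: 0.64 × 2.5 = 1.6 pp.
TFP growth = 5.7 − 6.64 = -0.94%.

-0.94%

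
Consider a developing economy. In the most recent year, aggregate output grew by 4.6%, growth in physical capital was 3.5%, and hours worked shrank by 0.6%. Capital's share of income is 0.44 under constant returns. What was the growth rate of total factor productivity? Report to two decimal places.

Total factor productivity grew 3.40%.

Labor's share = 1 − 0.44 = 0.56.
Physical capital: 0.44 × 3.5 = 1.54 pp.
Hours worked: 0.56 × (-0.6) = -0.336 pp.
TFP growth = 4.6 − 1.204 = 3.396%.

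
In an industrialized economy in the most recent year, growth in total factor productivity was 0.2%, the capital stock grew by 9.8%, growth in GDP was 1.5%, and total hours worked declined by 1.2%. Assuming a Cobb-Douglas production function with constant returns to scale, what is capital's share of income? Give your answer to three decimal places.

α = 0.227

gY = gA + α·gK + (1−α)·gL, so gY − gA − gL = α(gK − gL).
1.5 − 0.2 + 1.2 = α × (9.8 − (-1.2)).
2.5 = 11 α, so α = 0.22727.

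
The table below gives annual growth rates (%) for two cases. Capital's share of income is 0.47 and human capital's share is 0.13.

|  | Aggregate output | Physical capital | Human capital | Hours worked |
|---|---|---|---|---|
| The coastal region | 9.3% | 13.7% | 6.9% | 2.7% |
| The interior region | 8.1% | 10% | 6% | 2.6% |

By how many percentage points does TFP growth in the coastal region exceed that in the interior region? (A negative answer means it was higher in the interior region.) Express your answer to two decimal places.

Labor's share = 1 − 0.47 − 0.13 = 0.4.
The coastal region: TFP = 9.3 − 6.439 − 0.897 − 1.08 = 0.884%.
The interior region: TFP = 8.1 − 4.7 − 0.78 − 1.04 = 1.58%.
Difference = 0.884 − (1.58) = -0.696 pp.

-0.70 percentage points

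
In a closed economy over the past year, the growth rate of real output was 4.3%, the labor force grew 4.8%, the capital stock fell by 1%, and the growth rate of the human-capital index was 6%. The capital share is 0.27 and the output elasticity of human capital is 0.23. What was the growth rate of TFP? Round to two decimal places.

0.79%

Labor's share = 1 − 0.27 − 0.23 = 0.5.
The capital stock: 0.27 × (-1) = -0.27 pp.
The human-capital index: 0.23 × 6 = 1.38 pp.
The labor force: 0.5 × 4.8 = 2.4 pp.
TFP growth = 4.3 − 3.51 = 0.79%.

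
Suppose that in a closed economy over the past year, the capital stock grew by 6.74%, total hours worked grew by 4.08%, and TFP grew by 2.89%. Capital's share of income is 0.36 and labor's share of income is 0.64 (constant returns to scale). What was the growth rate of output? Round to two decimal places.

Labor's share = 1 − 0.36 = 0.64.
The capital stock: 0.36 × 6.74 = 2.4264 pp.
Total hours worked: 0.64 × 4.08 = 2.6112 pp.
Output growth = 2.89 + 5.0376 = 7.9276%.

7.93%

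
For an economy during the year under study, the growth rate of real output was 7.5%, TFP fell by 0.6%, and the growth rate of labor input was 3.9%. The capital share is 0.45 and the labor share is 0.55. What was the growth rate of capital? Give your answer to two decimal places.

Labor's share = 1 − 0.45 = 0.55.
gY = gA + 0.55×3.9 + 0.45×g.
0.45×g = 7.5 + 0.6 − 2.145 = 5.955.
g = 5.955 / 0.45 = 13.2333%.

Capital growth was 13.23%.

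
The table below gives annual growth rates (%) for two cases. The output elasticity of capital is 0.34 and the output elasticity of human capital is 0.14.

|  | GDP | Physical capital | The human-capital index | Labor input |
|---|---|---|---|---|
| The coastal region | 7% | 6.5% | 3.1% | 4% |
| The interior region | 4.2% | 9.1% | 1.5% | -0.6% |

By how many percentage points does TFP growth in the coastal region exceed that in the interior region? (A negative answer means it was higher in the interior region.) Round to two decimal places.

1.07 percentage points

Labor's share = 1 − 0.34 − 0.14 = 0.52.
The coastal region: TFP = 7 − 2.21 − 0.434 − 2.08 = 2.276%.
The interior region: TFP = 4.2 − 3.094 − 0.21 + 0.312 = 1.208%.
Difference = 2.276 − (1.208) = 1.068 pp.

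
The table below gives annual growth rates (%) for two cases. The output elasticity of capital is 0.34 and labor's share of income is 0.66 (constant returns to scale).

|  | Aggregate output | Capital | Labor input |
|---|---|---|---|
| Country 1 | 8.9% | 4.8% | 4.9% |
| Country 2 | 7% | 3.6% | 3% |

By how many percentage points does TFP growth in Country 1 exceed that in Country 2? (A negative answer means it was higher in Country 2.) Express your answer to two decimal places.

Labor's share = 1 − 0.34 = 0.66.
Country 1: TFP = 8.9 − 1.632 − 3.234 = 4.034%.
Country 2: TFP = 7 − 1.224 − 1.98 = 3.796%.
Difference = 4.034 − (3.796) = 0.238 pp.

0.24 percentage points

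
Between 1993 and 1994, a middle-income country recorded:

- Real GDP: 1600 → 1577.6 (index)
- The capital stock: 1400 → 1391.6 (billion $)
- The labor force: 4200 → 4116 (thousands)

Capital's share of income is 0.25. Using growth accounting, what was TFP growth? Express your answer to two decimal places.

Real GDP growth = (1577.6 − 1600) / 1600 = -1.4%.
The capital stock growth = (1391.6 − 1400) / 1400 = -0.6%.
The labor force growth = (4116 − 4200) / 4200 = -2%.
Labor's share = 1 − 0.25 = 0.75.
The capital stock: 0.25 × (-0.6) = -0.15 pp.
The labor force: 0.75 × (-2) = -1.5 pp.
TFP growth = -1.4 + 1.65 = 0.25%.

0.25%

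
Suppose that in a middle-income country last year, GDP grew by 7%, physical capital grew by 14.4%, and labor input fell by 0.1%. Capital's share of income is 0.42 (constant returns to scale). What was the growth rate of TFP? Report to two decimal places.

Labor's share = 1 − 0.42 = 0.58.
Physical capital: 0.42 × 14.4 = 6.048 pp.
Labor input: 0.58 × (-0.1) = -0.058 pp.
TFP growth = 7 − 5.99 = 1.01%.

1.01%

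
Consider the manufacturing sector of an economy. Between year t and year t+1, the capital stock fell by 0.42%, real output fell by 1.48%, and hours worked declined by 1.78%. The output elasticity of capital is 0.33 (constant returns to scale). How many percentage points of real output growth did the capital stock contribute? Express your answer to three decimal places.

Contribution = share × growth = 0.33 × (-0.42) = -0.1386 pp.

-0.139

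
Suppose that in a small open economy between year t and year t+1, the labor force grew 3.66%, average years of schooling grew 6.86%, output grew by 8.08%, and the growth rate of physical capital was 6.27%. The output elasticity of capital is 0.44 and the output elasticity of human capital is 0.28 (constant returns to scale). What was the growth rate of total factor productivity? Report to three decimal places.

Total factor productivity growth was 2.376%.

Labor's share = 1 − 0.44 − 0.28 = 0.28.
Physical capital: 0.44 × 6.27 = 2.7588 pp.
Average years of schooling: 0.28 × 6.86 = 1.9208 pp.
The labor force: 0.28 × 3.66 = 1.0248 pp.
TFP growth = 8.08 − 5.7044 = 2.3756%.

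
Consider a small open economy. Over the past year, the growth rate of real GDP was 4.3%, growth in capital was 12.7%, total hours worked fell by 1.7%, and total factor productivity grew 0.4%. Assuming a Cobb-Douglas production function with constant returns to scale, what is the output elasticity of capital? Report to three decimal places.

The output elasticity of capital is 0.389.

gY = gA + α·gK + (1−α)·gL, so gY − gA − gL = α(gK − gL).
4.3 − 0.4 + 1.7 = α × (12.7 − (-1.7)).
5.6 = 14.4 α, so α = 0.38889.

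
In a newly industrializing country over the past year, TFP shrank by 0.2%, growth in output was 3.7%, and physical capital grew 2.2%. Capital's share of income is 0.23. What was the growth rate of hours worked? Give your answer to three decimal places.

Labor's share = 1 − 0.23 = 0.77.
gY = gA + 0.23×2.2 + 0.77×g.
0.77×g = 3.7 + 0.2 − 0.506 = 3.394.
g = 3.394 / 0.77 = 4.40779%.

4.408%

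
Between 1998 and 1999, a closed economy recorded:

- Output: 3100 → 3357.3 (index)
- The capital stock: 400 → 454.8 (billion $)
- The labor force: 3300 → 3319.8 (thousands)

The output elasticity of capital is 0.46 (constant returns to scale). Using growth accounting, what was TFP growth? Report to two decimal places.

Output growth = (3357.3 − 3100) / 3100 = 8.3%.
The capital stock growth = (454.8 − 400) / 400 = 13.7%.
The labor force growth = (3319.8 − 3300) / 3300 = 0.6%.
Labor's share = 1 − 0.46 = 0.54.
The capital stock: 0.46 × 13.7 = 6.302 pp.
The labor force: 0.54 × 0.6 = 0.324 pp.
TFP growth = 8.3 − 6.626 = 1.674%.

1.67%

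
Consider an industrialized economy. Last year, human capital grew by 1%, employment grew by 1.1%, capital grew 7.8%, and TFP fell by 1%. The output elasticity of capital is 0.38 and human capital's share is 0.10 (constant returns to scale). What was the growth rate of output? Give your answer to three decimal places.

Labor's share = 1 − 0.38 − 0.1 = 0.52.
Capital: 0.38 × 7.8 = 2.964 pp.
Human capital: 0.1 × 1 = 0.1 pp.
Employment: 0.52 × 1.1 = 0.572 pp.
Output growth = -1 + 3.636 = 2.636%.

2.636%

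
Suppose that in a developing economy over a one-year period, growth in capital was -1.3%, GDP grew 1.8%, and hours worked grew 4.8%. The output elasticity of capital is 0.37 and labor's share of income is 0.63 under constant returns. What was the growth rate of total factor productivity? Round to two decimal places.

-0.74%

Labor's share = 1 − 0.37 = 0.63.
Capital: 0.37 × (-1.3) = -0.481 pp.
Hours worked: 0.63 × 4.8 = 3.024 pp.
TFP growth = 1.8 − 2.543 = -0.743%.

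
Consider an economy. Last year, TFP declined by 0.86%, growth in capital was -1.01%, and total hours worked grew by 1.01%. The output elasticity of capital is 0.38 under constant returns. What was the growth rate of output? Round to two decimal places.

-0.62%

Labor's share = 1 − 0.38 = 0.62.
Capital: 0.38 × (-1.01) = -0.3838 pp.
Total hours worked: 0.62 × 1.01 = 0.6262 pp.
Output growth = -0.86 + 0.2424 = -0.6176%.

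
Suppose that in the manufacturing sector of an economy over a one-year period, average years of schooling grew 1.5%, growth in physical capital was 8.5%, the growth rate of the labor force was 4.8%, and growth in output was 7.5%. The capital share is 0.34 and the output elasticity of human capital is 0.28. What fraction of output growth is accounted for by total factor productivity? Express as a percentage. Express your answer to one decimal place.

Labor's share = 1 − 0.34 − 0.28 = 0.38.
Physical capital: 0.34 × 8.5 = 2.89 pp.
Average years of schooling: 0.28 × 1.5 = 0.42 pp.
The labor force: 0.38 × 4.8 = 1.824 pp.
TFP growth = 7.5 − 5.134 = 2.366%.
TFP share of growth = 2.366 / 7.5 × 100 = 31.547%.

Total factor productivity accounted for 31.5% of growth.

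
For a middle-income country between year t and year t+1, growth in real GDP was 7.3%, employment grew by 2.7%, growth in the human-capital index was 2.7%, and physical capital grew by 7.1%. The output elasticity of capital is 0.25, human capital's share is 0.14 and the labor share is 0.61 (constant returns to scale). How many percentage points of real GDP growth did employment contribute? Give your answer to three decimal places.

1.647 percentage points

Labor's share = 1 − 0.25 − 0.14 = 0.61.
Contribution = share × growth = 0.61 × 2.7 = 1.647 pp.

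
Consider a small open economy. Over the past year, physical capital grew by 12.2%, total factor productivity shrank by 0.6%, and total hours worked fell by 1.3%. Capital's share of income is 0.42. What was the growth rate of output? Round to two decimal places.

3.77%

Labor's share = 1 − 0.42 = 0.58.
Physical capital: 0.42 × 12.2 = 5.124 pp.
Total hours worked: 0.58 × (-1.3) = -0.754 pp.
Output growth = -0.6 + 4.37 = 3.77%.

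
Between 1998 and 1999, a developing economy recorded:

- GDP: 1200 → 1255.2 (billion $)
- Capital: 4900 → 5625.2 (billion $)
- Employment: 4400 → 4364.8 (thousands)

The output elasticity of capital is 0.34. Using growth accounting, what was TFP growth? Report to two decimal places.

GDP growth = (1255.2 − 1200) / 1200 = 4.6%.
Capital growth = (5625.2 − 4900) / 4900 = 14.8%.
Employment growth = (4364.8 − 4400) / 4400 = -0.8%.
Labor's share = 1 − 0.34 = 0.66.
Capital: 0.34 × 14.8 = 5.032 pp.
Employment: 0.66 × (-0.8) = -0.528 pp.
TFP growth = 4.6 − 4.504 = 0.096%.

0.10%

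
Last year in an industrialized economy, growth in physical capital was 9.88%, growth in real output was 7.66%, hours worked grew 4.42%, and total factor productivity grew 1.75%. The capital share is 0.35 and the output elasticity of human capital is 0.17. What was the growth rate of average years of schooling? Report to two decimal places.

1.94%

Labor's share = 1 − 0.35 − 0.17 = 0.48.
gY = gA + 0.35×9.88 + 0.48×4.42 + 0.17×g.
0.17×g = 7.66 − 1.75 − 5.5796 = 0.3304.
g = 0.3304 / 0.17 = 1.9435%.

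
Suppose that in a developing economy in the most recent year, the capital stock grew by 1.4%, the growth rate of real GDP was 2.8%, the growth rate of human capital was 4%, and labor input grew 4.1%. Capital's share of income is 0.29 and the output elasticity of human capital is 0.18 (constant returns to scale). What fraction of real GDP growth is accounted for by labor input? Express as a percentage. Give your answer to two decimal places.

Labor input accounted for 77.61% of growth.

Labor's share = 1 − 0.29 − 0.18 = 0.53.
Labor input contributed 0.53 × 4.1 = 2.173 pp.
Share of growth = 2.173 / 2.8 × 100 = 77.6071%.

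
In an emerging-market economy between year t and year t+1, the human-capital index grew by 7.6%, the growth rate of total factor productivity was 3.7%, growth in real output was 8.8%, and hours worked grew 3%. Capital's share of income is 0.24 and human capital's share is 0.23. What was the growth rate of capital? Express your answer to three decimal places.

7.342%

Labor's share = 1 − 0.24 − 0.23 = 0.53.
gY = gA + 0.23×7.6 + 0.53×3 + 0.24×g.
0.24×g = 8.8 − 3.7 − 3.338 = 1.762.
g = 1.762 / 0.24 = 7.34167%.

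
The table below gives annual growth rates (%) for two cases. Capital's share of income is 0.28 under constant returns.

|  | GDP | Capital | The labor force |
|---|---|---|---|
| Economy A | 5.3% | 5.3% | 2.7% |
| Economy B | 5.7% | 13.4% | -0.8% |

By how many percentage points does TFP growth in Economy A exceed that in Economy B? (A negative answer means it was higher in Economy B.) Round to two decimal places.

Labor's share = 1 − 0.28 = 0.72.
Economy A: TFP = 5.3 − 1.484 − 1.944 = 1.872%.
Economy B: TFP = 5.7 − 3.752 + 0.576 = 2.524%.
Difference = 1.872 − (2.524) = -0.652 pp.

-0.65 percentage points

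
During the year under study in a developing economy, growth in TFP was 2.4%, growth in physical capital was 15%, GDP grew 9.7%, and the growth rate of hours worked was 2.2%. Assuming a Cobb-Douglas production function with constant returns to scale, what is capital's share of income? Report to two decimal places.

gY = gA + α·gK + (1−α)·gL, so gY − gA − gL = α(gK − gL).
9.7 − 2.4 − 2.2 = α × (15 − 2.2).
5.1 = 12.8 α, so α = 0.3984.

α = 0.40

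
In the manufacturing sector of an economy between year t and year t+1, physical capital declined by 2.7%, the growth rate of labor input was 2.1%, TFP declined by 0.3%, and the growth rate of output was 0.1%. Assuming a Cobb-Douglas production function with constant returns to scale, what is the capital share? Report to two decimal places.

gY = gA + α·gK + (1−α)·gL, so gY − gA − gL = α(gK − gL).
0.1 + 0.3 − 2.1 = α × (-2.7 − 2.1).
-1.7 = -4.8 α, so α = 0.3542.

0.35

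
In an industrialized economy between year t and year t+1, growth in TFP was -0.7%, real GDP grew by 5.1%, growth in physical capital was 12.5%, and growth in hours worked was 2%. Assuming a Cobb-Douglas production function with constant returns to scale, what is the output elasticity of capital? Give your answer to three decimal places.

gY = gA + α·gK + (1−α)·gL, so gY − gA − gL = α(gK − gL).
5.1 + 0.7 − 2 = α × (12.5 − 2).
3.8 = 10.5 α, so α = 0.3619.

The output elasticity of capital is 0.362.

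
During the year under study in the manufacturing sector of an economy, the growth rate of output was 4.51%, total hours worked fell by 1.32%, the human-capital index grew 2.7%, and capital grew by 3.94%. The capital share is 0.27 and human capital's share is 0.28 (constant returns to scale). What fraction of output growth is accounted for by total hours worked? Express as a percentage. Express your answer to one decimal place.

Total hours worked accounted for -13.2% of growth.

Labor's share = 1 − 0.27 − 0.28 = 0.45.
Total hours worked contributed 0.45 × (-1.32) = -0.594 pp.
Share of growth = -0.594 / 4.51 × 100 = -13.171%.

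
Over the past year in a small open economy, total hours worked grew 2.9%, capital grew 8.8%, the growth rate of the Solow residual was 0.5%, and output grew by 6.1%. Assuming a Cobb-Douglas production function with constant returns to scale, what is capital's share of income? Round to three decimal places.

0.458

gY = gA + α·gK + (1−α)·gL, so gY − gA − gL = α(gK − gL).
6.1 − 0.5 − 2.9 = α × (8.8 − 2.9).
2.7 = 5.9 α, so α = 0.45763.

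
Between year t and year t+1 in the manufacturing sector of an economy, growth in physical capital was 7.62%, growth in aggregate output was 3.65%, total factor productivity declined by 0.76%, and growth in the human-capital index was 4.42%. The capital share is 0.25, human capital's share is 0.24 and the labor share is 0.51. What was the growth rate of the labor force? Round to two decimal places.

Labor's share = 1 − 0.25 − 0.24 = 0.51.
gY = gA + 0.25×7.62 + 0.24×4.42 + 0.51×g.
0.51×g = 3.65 + 0.76 − 2.9658 = 1.4442.
g = 1.4442 / 0.51 = 2.8318%.

The labor force grew 2.83%.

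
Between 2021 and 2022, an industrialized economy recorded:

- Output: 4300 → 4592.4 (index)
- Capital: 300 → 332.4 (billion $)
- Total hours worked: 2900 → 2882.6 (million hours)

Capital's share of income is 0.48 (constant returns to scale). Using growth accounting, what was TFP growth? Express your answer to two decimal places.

Output growth = (4592.4 − 4300) / 4300 = 6.8%.
Capital growth = (332.4 − 300) / 300 = 10.8%.
Total hours worked growth = (2882.6 − 2900) / 2900 = -0.6%.
Labor's share = 1 − 0.48 = 0.52.
Capital: 0.48 × 10.8 = 5.184 pp.
Total hours worked: 0.52 × (-0.6) = -0.312 pp.
TFP growth = 6.8 − 4.872 = 1.928%.

1.93%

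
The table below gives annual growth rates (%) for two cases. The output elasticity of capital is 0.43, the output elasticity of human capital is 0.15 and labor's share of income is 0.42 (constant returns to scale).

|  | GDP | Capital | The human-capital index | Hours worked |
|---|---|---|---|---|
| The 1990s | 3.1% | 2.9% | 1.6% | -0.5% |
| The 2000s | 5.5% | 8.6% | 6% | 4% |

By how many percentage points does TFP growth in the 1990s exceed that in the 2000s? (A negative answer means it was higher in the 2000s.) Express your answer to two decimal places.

Labor's share = 1 − 0.43 − 0.15 = 0.42.
The 1990s: TFP = 3.1 − 1.247 − 0.24 + 0.21 = 1.823%.
The 2000s: TFP = 5.5 − 3.698 − 0.9 − 1.68 = -0.778%.
Difference = 1.823 − (-0.778) = 2.601 pp.

2.60 percentage points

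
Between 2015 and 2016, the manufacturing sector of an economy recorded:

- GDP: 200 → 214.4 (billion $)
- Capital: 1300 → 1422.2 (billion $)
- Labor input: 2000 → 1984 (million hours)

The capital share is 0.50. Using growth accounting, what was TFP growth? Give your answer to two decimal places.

GDP growth = (214.4 − 200) / 200 = 7.2%.
Capital growth = (1422.2 − 1300) / 1300 = 9.4%.
Labor input growth = (1984 − 2000) / 2000 = -0.8%.
Labor's share = 1 − 0.5 = 0.5.
Capital: 0.5 × 9.4 = 4.7 pp.
Labor input: 0.5 × (-0.8) = -0.4 pp.
TFP growth = 7.2 − 4.3 = 2.9%.

2.90%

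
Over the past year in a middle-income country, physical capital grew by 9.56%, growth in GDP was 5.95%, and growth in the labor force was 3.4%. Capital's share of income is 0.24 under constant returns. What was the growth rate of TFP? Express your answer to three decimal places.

Labor's share = 1 − 0.24 = 0.76.
Physical capital: 0.24 × 9.56 = 2.2944 pp.
The labor force: 0.76 × 3.4 = 2.584 pp.
TFP growth = 5.95 − 4.8784 = 1.0716%.

TFP growth was 1.072%.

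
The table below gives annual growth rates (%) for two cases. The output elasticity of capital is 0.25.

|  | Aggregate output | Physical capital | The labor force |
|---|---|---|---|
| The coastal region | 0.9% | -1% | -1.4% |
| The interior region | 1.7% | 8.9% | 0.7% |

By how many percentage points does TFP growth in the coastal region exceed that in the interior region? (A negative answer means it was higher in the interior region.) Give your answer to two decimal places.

Labor's share = 1 − 0.25 = 0.75.
The coastal region: TFP = 0.9 + 0.25 + 1.05 = 2.2%.
The interior region: TFP = 1.7 − 2.225 − 0.525 = -1.05%.
Difference = 2.2 − (-1.05) = 3.25 pp.

3.25 percentage points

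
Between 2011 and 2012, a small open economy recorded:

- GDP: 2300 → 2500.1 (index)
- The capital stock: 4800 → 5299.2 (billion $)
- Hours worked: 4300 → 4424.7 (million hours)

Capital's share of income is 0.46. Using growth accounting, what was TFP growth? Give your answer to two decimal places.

GDP growth = (2500.1 − 2300) / 2300 = 8.7%.
The capital stock growth = (5299.2 − 4800) / 4800 = 10.4%.
Hours worked growth = (4424.7 − 4300) / 4300 = 2.9%.
Labor's share = 1 − 0.46 = 0.54.
The capital stock: 0.46 × 10.4 = 4.784 pp.
Hours worked: 0.54 × 2.9 = 1.566 pp.
TFP growth = 8.7 − 6.35 = 2.35%.

2.35%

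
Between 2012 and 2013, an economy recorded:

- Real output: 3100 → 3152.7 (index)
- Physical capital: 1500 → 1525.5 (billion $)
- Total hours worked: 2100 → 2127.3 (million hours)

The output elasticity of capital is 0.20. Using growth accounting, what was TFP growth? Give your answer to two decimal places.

Real output growth = (3152.7 − 3100) / 3100 = 1.7%.
Physical capital growth = (1525.5 − 1500) / 1500 = 1.7%.
Total hours worked growth = (2127.3 − 2100) / 2100 = 1.3%.
Labor's share = 1 − 0.2 = 0.8.
Physical capital: 0.2 × 1.7 = 0.34 pp.
Total hours worked: 0.8 × 1.3 = 1.04 pp.
TFP growth = 1.7 − 1.38 = 0.32%.

TFP grew 0.32%.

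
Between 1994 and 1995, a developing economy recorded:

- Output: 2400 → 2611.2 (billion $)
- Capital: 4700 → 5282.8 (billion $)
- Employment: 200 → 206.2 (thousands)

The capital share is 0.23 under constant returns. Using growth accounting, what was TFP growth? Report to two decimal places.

Output growth = (2611.2 − 2400) / 2400 = 8.8%.
Capital growth = (5282.8 − 4700) / 4700 = 12.4%.
Employment growth = (206.2 − 200) / 200 = 3.1%.
Labor's share = 1 − 0.23 = 0.77.
Capital: 0.23 × 12.4 = 2.852 pp.
Employment: 0.77 × 3.1 = 2.387 pp.
TFP growth = 8.8 − 5.239 = 3.561%.

TFP growth was 3.56%.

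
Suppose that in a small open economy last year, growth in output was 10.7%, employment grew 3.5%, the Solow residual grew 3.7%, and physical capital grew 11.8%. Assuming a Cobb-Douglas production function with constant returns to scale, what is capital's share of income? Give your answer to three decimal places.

gY = gA + α·gK + (1−α)·gL, so gY − gA − gL = α(gK − gL).
10.7 − 3.7 − 3.5 = α × (11.8 − 3.5).
3.5 = 8.3 α, so α = 0.42169.

0.422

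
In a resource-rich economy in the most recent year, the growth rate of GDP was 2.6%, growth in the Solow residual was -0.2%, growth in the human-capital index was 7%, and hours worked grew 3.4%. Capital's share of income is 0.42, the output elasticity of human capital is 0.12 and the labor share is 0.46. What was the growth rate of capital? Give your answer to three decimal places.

Labor's share = 1 − 0.42 − 0.12 = 0.46.
gY = gA + 0.12×7 + 0.46×3.4 + 0.42×g.
0.42×g = 2.6 + 0.2 − 2.404 = 0.396.
g = 0.396 / 0.42 = 0.94286%.

0.943%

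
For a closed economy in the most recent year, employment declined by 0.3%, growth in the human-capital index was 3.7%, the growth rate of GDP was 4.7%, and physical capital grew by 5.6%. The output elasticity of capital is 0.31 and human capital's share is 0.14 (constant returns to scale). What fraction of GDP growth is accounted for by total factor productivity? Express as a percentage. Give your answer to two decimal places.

Total factor productivity accounted for 55.55% of growth.

Labor's share = 1 − 0.31 − 0.14 = 0.55.
Physical capital: 0.31 × 5.6 = 1.736 pp.
The human-capital index: 0.14 × 3.7 = 0.518 pp.
Employment: 0.55 × (-0.3) = -0.165 pp.
TFP growth = 4.7 − 2.089 = 2.611%.
TFP share of growth = 2.611 / 4.7 × 100 = 55.5532%.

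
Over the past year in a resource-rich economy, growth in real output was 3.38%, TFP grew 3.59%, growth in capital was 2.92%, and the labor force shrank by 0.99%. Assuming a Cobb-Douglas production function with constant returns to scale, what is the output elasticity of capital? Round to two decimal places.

gY = gA + α·gK + (1−α)·gL, so gY − gA − gL = α(gK − gL).
3.38 − 3.59 + 0.99 = α × (2.92 − (-0.99)).
0.78 = 3.91 α, so α = 0.1995.

0.20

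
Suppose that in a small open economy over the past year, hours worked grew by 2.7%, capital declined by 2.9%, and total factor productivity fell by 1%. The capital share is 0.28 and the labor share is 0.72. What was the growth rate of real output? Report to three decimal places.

Labor's share = 1 − 0.28 = 0.72.
Capital: 0.28 × (-2.9) = -0.812 pp.
Hours worked: 0.72 × 2.7 = 1.944 pp.
Output growth = -1 + 1.132 = 0.132%.

0.132%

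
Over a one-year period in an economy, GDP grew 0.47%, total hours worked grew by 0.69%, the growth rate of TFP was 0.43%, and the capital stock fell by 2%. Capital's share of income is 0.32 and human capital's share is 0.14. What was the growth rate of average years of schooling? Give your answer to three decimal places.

Average years of schooling grew 2.196%.

Labor's share = 1 − 0.32 − 0.14 = 0.54.
gY = gA + 0.32×(-2) + 0.54×0.69 + 0.14×g.
0.14×g = 0.47 − 0.43 + 0.2674 = 0.3074.
g = 0.3074 / 0.14 = 2.19571%.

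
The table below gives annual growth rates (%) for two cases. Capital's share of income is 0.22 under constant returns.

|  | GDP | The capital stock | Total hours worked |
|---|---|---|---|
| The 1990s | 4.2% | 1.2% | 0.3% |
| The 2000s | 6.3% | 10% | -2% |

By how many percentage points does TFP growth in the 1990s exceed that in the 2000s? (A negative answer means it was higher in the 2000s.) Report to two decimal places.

Labor's share = 1 − 0.22 = 0.78.
The 1990s: TFP = 4.2 − 0.264 − 0.234 = 3.702%.
The 2000s: TFP = 6.3 − 2.2 + 1.56 = 5.66%.
Difference = 3.702 − (5.66) = -1.958 pp.

-1.96 percentage points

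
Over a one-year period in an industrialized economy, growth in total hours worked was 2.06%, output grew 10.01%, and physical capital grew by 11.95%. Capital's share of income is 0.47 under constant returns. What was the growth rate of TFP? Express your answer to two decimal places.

Labor's share = 1 − 0.47 = 0.53.
Physical capital: 0.47 × 11.95 = 5.6165 pp.
Total hours worked: 0.53 × 2.06 = 1.0918 pp.
TFP growth = 10.01 − 6.7083 = 3.3017%.

3.30%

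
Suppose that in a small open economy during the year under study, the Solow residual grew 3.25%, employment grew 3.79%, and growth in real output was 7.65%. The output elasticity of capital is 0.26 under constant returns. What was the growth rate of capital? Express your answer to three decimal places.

6.136%

Labor's share = 1 − 0.26 = 0.74.
gY = gA + 0.74×3.79 + 0.26×g.
0.26×g = 7.65 − 3.25 − 2.8046 = 1.5954.
g = 1.5954 / 0.26 = 6.13615%.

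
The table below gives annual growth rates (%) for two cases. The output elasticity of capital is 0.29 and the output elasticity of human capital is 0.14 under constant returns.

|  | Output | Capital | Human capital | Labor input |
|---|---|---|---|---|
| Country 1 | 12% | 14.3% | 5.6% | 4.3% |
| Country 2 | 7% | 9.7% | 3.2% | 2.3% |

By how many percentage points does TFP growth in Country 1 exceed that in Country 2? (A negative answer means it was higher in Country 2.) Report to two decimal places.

Labor's share = 1 − 0.29 − 0.14 = 0.57.
Country 1: TFP = 12 − 4.147 − 0.784 − 2.451 = 4.618%.
Country 2: TFP = 7 − 2.813 − 0.448 − 1.311 = 2.428%.
Difference = 4.618 − (2.428) = 2.19 pp.

2.19 percentage points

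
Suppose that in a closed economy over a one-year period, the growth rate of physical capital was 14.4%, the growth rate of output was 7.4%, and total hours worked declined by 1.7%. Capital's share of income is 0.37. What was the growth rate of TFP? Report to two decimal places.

Labor's share = 1 − 0.37 = 0.63.
Physical capital: 0.37 × 14.4 = 5.328 pp.
Total hours worked: 0.63 × (-1.7) = -1.071 pp.
TFP growth = 7.4 − 4.257 = 3.143%.

3.14%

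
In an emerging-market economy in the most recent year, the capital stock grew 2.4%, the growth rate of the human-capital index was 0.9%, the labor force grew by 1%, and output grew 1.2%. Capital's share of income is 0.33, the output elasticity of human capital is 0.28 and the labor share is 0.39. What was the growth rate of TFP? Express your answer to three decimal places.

-0.234%

Labor's share = 1 − 0.33 − 0.28 = 0.39.
The capital stock: 0.33 × 2.4 = 0.792 pp.
The human-capital index: 0.28 × 0.9 = 0.252 pp.
The labor force: 0.39 × 1 = 0.39 pp.
TFP growth = 1.2 − 1.434 = -0.234%.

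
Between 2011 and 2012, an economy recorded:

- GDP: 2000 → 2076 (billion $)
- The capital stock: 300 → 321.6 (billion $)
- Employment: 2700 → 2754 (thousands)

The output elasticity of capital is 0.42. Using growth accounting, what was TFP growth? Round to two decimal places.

GDP growth = (2076 − 2000) / 2000 = 3.8%.
The capital stock growth = (321.6 − 300) / 300 = 7.2%.
Employment growth = (2754 − 2700) / 2700 = 2%.
Labor's share = 1 − 0.42 = 0.58.
The capital stock: 0.42 × 7.2 = 3.024 pp.
Employment: 0.58 × 2 = 1.16 pp.
TFP growth = 3.8 − 4.184 = -0.384%.

-0.38%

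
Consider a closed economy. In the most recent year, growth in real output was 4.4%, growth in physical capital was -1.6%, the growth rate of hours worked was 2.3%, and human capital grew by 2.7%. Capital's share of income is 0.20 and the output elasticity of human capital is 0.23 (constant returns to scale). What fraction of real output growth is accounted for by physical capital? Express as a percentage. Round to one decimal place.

-7.3%

Physical capital contributed 0.2 × (-1.6) = -0.32 pp.
Share of growth = -0.32 / 4.4 × 100 = -7.273%.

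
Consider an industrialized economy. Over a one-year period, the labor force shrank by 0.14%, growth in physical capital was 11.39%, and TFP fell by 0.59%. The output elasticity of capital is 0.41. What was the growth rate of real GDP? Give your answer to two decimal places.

Real GDP growth was 4.00%.

Labor's share = 1 − 0.41 = 0.59.
Physical capital: 0.41 × 11.39 = 4.6699 pp.
The labor force: 0.59 × (-0.14) = -0.0826 pp.
Output growth = -0.59 + 4.5873 = 3.9973%.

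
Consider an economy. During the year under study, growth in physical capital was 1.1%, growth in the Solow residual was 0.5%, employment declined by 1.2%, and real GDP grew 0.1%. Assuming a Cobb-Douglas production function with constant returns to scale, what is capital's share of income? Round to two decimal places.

gY = gA + α·gK + (1−α)·gL, so gY − gA − gL = α(gK − gL).
0.1 − 0.5 + 1.2 = α × (1.1 − (-1.2)).
0.8 = 2.3 α, so α = 0.3478.

Capital's share of income is 0.35.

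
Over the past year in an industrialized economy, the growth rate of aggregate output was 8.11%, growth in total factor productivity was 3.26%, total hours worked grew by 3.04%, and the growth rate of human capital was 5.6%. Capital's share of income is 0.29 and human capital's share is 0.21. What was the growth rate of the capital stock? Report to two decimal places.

Labor's share = 1 − 0.29 − 0.21 = 0.5.
gY = gA + 0.21×5.6 + 0.5×3.04 + 0.29×g.
0.29×g = 8.11 − 3.26 − 2.696 = 2.154.
g = 2.154 / 0.29 = 7.4276%.

7.43%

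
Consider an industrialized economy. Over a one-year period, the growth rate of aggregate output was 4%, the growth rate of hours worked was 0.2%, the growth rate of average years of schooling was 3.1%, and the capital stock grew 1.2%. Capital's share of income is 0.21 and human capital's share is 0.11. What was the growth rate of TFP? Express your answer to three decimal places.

Labor's share = 1 − 0.21 − 0.11 = 0.68.
The capital stock: 0.21 × 1.2 = 0.252 pp.
Average years of schooling: 0.11 × 3.1 = 0.341 pp.
Hours worked: 0.68 × 0.2 = 0.136 pp.
TFP growth = 4 − 0.729 = 3.271%.

3.271%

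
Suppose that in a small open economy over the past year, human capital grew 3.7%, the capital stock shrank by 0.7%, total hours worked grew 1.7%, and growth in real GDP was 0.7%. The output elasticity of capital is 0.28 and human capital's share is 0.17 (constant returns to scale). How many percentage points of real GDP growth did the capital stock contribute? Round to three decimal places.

Contribution = share × growth = 0.28 × (-0.7) = -0.196 pp.

-0.196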